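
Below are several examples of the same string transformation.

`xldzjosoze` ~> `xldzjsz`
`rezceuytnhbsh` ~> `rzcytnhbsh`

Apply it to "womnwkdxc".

What's happening: remove every vowel.
For "womnwkdxc" the result is "wmnwkdxc".

wmnwkdxc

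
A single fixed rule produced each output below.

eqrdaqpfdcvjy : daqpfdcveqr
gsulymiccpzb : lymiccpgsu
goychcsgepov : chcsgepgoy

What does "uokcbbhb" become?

In each case the input is transformed by: delete the last 2 characters, then move the first 3 characters to the end (rotate left by 3).
"uokcbbhb" → "cbbuok".

cbbuok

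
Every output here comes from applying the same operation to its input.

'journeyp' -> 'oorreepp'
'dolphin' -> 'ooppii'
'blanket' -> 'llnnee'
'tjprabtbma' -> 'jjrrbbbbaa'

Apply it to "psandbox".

In each case the input is transformed by: keep every other character starting from the second (positions 2nd, 4th, 6th, ...), then double every character.
"psandbox" → "snbx" → "ssnnbbxx".

ssnnbbxx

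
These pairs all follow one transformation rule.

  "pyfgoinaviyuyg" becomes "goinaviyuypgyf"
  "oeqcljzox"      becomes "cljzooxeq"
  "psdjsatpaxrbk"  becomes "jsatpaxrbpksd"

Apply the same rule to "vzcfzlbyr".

The rule is to swap the first and last characters, then move the first 3 characters to the end (rotate left by 3).
Starting from "vzcfzlbyr": after the first operation, "rzcfzlbyv"; after the second, "fzlbyvrzc".

fzlbyvrzc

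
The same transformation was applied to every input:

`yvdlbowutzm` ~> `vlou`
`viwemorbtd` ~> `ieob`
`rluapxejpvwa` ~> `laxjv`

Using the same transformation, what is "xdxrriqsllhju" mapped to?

drisl

What's happening: keep every other character starting from the second (positions 2nd, 4th, 6th, ...), then delete the last character.
Doing the same to "xdxrriqsllhju": "drisl".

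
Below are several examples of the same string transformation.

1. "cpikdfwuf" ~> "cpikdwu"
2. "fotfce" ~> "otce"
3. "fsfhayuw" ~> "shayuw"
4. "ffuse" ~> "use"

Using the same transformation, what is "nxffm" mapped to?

nxm

Each output is the input with this applied: remove every "f".
Doing the same to "nxffm": "nxm".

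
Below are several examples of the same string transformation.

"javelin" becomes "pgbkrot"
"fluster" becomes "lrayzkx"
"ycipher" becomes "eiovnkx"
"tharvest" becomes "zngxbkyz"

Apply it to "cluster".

Looking at the pairs, the operation is to shift every letter 6 places forward in the alphabet (wrapping around).
"cluster" → "irayzkx".

irayzkx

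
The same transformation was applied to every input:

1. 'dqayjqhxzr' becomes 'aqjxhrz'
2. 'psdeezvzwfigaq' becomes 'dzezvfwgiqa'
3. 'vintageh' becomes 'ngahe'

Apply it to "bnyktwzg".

ywtgz

The pattern: swap each adjacent pair of characters (1↔2, 3↔4, ...), then delete the first 3 characters.
Working it through for "bnyktwzg": intermediate "nbkywtgz", final "ywtgz".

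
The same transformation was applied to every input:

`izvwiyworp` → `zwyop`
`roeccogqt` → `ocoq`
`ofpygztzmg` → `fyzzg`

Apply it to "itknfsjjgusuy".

tnsjuu

Looking at the pairs, the operation is to keep every other character starting from the second (positions 2nd, 4th, 6th, ...).
For "itknfsjjgusuy" the result is "tnsjuu".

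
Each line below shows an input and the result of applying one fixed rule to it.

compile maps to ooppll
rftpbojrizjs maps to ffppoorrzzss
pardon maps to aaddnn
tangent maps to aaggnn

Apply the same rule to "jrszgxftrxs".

rrzzxxttxx

What's happening: keep every other character starting from the second (positions 2nd, 4th, 6th, ...), then double every character.
Starting from "jrszgxftrxs": after the first operation, "rzxtx"; after the second, "rrzzxxttxx".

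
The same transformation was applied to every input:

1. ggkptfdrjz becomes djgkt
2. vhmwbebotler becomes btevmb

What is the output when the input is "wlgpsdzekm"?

What's happening: keep every other character starting from the first (positions 1st, 3rd, 5th, ...), then move the first 3 characters to the end (rotate left by 3).
So "wlgpsdzekm" becomes "zkwgs".
(Check on "ggkptfdrjz": → "gktdj" → "djgkt" ✓)

zkwgs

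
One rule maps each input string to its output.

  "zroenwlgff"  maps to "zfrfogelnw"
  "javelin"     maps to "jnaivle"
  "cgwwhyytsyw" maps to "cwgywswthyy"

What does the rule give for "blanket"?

What's happening: take characters alternately from the front and the back (1st, last, 2nd, 2nd-last, ...).
Doing the same to "blanket": "btleakn".

btleakn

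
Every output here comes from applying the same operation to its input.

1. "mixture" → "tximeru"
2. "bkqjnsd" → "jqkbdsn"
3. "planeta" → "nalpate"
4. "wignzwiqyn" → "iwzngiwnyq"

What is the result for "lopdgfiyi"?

The pattern: reverse the string, then move the first 3 characters to the end (rotate left by 3).
Applying both steps to "lopdgfiyi": "iyifgdpol", then "fgdpoliyi".
(Check on "mixture": → "erutxim" → "tximeru" ✓)

fgdpoliyi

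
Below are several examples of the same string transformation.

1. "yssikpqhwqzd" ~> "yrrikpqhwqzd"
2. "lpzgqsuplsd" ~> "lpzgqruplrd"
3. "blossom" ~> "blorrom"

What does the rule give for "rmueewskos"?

rmueewrkor

What's happening: replace every "s" with "r".
Applying that to "rmueewskos" gives "rmueewrkor".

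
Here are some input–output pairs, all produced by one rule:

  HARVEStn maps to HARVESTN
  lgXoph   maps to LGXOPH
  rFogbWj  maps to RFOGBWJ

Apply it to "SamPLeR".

Looking at the pairs, the operation is to convert every letter to uppercase.
So "SamPLeR" becomes "SAMPLER".

SAMPLER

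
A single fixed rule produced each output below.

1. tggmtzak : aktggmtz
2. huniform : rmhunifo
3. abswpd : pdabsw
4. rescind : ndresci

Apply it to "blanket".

etblank

Each output is the input with this applied: move the last 2 characters to the front (rotate right by 2).
Applying that to "blanket" gives "etblank".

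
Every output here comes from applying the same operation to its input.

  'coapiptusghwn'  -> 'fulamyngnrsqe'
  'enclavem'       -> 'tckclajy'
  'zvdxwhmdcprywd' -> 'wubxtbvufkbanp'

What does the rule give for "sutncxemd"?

Rule — move the last 3 characters to the front (rotate right by 3), then shift every letter 2 places backward in the alphabet (wrapping around).
On "sutncxemd": the first step gives "emdsutncx", and the second then gives "ckbqsrlav".
(Check on "enclavem": → "vemencla" → "tckclajy" ✓)

ckbqsrlav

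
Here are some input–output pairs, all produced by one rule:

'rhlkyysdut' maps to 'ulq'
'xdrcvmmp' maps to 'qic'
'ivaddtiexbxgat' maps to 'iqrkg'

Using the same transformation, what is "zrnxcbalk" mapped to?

The transformation: shift every letter 13 places forward in the alphabet (wrapping around) — i.e. ROT13, then keep one character in every 3, starting at position 2 (positions 2nd, 5th, 8th, ...).
On "zrnxcbalk": the first step gives "meakponyx", and the second then gives "epy".
(Check on "ivaddtiexbxgat": → "vinqqgvrkoktng" → "iqrkg" ✓)

epy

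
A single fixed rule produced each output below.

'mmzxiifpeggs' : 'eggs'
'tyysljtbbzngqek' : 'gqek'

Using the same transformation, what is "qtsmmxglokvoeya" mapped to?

oeya

The rule is to keep only the last 4 characters.
On "qtsmmxglokvoeya" that produces "oeya".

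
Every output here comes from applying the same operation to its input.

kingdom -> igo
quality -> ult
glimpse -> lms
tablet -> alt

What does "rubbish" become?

ubs

Each output is the input with this applied: keep every other character starting from the second (positions 2nd, 4th, 6th, ...).
Doing the same to "rubbish": "ubs".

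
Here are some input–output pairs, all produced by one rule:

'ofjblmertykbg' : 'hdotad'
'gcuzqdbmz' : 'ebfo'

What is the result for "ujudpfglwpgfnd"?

The pattern: shift every letter 2 places forward in the alphabet (wrapping around), then keep every other character starting from the second (positions 2nd, 4th, 6th, ...).
"ujudpfglwpgfnd" → "wlwfrhinyrihpf" → "lfhnrhf".

lfhnrhf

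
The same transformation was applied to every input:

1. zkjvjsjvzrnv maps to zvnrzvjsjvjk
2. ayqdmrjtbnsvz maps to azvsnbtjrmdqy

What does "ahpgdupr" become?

arpudgph

Rule — reverse the string, then move the last character to the front.
For "ahpgdupr", step one produces "rpudgpha"; step two turns that into "arpudgph".
(Check on "zkjvjsjvzrnv": → "vnrzvjsjvjkz" → "zvnrzvjsjvjk" ✓)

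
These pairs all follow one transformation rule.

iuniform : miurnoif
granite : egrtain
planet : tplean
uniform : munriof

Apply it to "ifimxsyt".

tifyismx

In each case the input is transformed by: swap the first and last characters, then take characters alternately from the front and the back (1st, last, 2nd, 2nd-last, ...).
Working it through for "ifimxsyt": intermediate "tfimxsyi", final "tifyismx".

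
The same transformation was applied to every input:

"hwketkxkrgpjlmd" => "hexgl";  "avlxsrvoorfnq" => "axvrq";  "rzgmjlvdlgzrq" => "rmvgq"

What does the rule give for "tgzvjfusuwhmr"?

In each case the input is transformed by: keep one character in every 3, starting at position 1 (positions 1st, 4th, 7th, ...).
Doing the same to "tgzvjfusuwhmr": "tvuwr".

tvuwr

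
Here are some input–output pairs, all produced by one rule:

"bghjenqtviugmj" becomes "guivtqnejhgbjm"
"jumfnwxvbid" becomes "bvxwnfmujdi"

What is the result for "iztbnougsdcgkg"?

What's happening: reverse the string, then move the first 2 characters to the end (rotate left by 2).
"iztbnougsdcgkg" → "gkgcdsguonbtzi" → "gcdsguonbtzigk".

gcdsguonbtzigk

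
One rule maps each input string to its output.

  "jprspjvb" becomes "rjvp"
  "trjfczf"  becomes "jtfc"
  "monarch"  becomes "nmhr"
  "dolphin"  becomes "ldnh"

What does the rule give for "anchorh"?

What's happening: keep every other character starting from the first (positions 1st, 3rd, 5th, ...), then swap each adjacent pair of characters (1↔2, 3↔4, ...).
On "anchorh" that produces "caho".

caho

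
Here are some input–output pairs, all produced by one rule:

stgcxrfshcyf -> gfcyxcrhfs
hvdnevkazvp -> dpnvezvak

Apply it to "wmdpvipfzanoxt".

dtpxvoinpafz

The pattern: delete the first 2 characters, then take characters alternately from the front and the back (1st, last, 2nd, 2nd-last, ...).
Starting from "wmdpvipfzanoxt": after the first operation, "dpvipfzanoxt"; after the second, "dtpxvoinpafz".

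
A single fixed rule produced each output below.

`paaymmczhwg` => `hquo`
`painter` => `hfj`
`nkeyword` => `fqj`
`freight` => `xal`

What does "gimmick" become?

The transformation: keep one character in every 3, starting at position 1 (positions 1st, 4th, 7th, ...), then shift every letter 8 places backward in the alphabet (wrapping around).
Applying both steps to "gimmick": "gmk", then "yec".

yec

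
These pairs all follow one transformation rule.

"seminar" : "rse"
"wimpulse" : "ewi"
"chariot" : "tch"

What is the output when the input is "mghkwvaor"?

The transformation: move the last character to the front, then keep only the first 3 characters.
For "mghkwvaor", step one produces "rmghkwvao"; step two turns that into "rmg".
(Check on "chariot": → "tchario" → "tch" ✓)

rmg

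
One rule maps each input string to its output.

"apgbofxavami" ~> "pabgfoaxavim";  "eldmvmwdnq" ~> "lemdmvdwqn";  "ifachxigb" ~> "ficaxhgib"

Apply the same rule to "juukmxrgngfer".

ujkuxmgrgnefr

In each case the input is transformed by: swap each adjacent pair of characters (1↔2, 3↔4, ...).
"juukmxrgngfer" → "ujkuxmgrgnefr".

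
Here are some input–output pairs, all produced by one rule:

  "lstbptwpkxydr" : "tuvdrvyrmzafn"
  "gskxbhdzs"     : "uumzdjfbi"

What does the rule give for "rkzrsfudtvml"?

The transformation: swap the first and last characters, then shift every letter 2 places forward in the alphabet (wrapping around).
"rkzrsfudtvml" → "lkzrsfudtvmr" → "nmbtuhwfvxot".

nmbtuhwfvxot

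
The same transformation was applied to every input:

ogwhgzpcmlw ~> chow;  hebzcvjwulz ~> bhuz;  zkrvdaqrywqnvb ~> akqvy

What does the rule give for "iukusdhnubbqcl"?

Rule — sort the characters into alphabetical order, then keep one character in every 3, starting at position 1 (positions 1st, 4th, 7th, ...).
Working it through for "iukusdhnubbqcl": intermediate "bbcdhiklnqsuuu", final "bdkqu".
(Check on "ogwhgzpcmlw": → "cgghlmopwwz" → "chow" ✓)

bdkqu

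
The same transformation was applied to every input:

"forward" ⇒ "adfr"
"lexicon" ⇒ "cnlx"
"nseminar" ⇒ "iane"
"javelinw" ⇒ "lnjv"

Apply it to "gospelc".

ecgs

Each output is the input with this applied: keep every other character starting from the first (positions 1st, 3rd, 5th, ...), then move the first 2 characters to the end (rotate left by 2).
Applying both steps to "gospelc": "gsec", then "ecgs".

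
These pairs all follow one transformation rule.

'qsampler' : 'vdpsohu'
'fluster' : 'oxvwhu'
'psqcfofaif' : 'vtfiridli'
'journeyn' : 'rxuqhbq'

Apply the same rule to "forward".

Looking at the pairs, the operation is to delete the first character, then shift every letter 3 places forward in the alphabet (wrapping around).
Working it through for "forward": intermediate "orward", final "ruzdug".

ruzdug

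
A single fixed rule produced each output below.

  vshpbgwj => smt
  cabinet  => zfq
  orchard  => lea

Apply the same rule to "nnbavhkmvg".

Looking at the pairs, the operation is to shift every letter 3 places backward in the alphabet (wrapping around), then keep one character in every 3, starting at position 1 (positions 1st, 4th, 7th, ...).
Applying both steps to "nnbavhkmvg": "kkyxsehjsd", then "kxhd".

kxhd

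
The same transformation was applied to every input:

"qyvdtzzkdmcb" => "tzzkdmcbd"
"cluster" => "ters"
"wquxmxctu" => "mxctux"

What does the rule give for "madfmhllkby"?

Looking at the pairs, the operation is to delete the first 3 characters, then move the first character to the end.
Working it through for "madfmhllkby": intermediate "fmhllkby", final "mhllkbyf".

mhllkbyf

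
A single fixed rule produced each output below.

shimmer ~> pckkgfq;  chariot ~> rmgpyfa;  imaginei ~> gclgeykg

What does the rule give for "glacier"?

pcgayje

Rule — reverse the string, then shift every letter 2 places backward in the alphabet (wrapping around).
So "glacier" becomes "pcgayje".
(Check on "chariot": → "toirahc" → "rmgpyfa" ✓)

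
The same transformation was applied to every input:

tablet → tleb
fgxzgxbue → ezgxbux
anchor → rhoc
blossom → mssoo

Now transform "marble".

In each case the input is transformed by: delete the first 2 characters, then swap the first and last characters.
On "marble": the first step gives "rble", and the second then gives "eblr".

eblr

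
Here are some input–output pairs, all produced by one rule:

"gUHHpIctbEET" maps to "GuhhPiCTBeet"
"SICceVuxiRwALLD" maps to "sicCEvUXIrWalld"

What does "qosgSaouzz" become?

The pattern: flip the case of every letter.
Doing the same to "qosgSaouzz": "QOSGsAOUZZ".

QOSGsAOUZZ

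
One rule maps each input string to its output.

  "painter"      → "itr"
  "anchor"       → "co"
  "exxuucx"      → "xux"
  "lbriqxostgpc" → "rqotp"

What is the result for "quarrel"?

The rule is to delete the first character, then keep every other character starting from the second (positions 2nd, 4th, 6th, ...).
Starting from "quarrel": after the first operation, "uarrel"; after the second, "arl".

arl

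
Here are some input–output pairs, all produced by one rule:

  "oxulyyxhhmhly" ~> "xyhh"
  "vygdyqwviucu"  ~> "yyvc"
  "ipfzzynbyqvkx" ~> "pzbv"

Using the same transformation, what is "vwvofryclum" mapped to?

wfcm

The transformation: keep one character in every 3, starting at position 2 (positions 2nd, 5th, 8th, ...).
"vwvofryclum" → "wfcm".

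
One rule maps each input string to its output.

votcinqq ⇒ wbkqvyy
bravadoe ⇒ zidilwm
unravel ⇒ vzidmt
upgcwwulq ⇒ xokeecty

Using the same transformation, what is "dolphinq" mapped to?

wtxpqvy

The pattern: shift every letter 8 places forward in the alphabet (wrapping around), then delete the first character.
Applying both steps to "dolphinq": "lwtxpqvy", then "wtxpqvy".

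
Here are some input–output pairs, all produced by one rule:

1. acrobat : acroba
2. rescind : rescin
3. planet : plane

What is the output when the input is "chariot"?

chario

Each output is the input with this applied: delete the last character.
"chariot" → "chario".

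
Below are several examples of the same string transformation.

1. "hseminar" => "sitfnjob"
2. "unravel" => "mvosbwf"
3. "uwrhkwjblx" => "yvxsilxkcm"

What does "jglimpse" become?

fkhmjnqt

Rule — shift every letter 1 place forward in the alphabet (wrapping around), then move the last character to the front.
Starting from "jglimpse": after the first operation, "khmjnqtf"; after the second, "fkhmjnqt".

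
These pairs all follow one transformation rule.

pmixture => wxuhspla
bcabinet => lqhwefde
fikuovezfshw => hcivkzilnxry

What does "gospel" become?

shojrv

What's happening: shift every letter 3 places forward in the alphabet (wrapping around), then swap the front and back halves of the string.
Working it through for "gospel": intermediate "jrvsho", final "shojrv".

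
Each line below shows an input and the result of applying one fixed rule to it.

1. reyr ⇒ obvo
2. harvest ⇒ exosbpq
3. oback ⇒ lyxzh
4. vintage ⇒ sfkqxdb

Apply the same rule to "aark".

xxoh

In each case the input is transformed by: shift every letter 3 places backward in the alphabet (wrapping around).
Doing the same to "aark": "xxoh".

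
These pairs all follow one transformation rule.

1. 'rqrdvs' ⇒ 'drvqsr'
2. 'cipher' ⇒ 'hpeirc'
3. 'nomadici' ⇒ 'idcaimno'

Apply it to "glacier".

icearlg

In each case the input is transformed by: move the last 3 characters to the front (rotate right by 3), then take characters alternately from the front and the back (1st, last, 2nd, 2nd-last, ...).
Applying both steps to "glacier": "ierglac", then "icearlg".
(Check on "nomadici": → "icinomad" → "idcaimno" ✓)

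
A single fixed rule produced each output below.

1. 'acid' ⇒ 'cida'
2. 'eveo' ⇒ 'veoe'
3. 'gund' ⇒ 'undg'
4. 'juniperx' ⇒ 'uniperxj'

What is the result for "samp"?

amps

Rule — move the first character to the end.
Applying that to "samp" gives "amps".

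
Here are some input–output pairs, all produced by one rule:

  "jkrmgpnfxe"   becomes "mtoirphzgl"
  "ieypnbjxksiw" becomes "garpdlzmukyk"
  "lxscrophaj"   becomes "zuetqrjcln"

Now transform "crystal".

tauvcne

Rule — shift every letter 2 places forward in the alphabet (wrapping around), then move the first character to the end.
So "crystal" becomes "tauvcne".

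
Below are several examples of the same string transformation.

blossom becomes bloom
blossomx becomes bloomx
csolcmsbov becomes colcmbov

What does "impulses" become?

Each output is the input with this applied: remove every "s".
On "impulses" that produces "impule".

impule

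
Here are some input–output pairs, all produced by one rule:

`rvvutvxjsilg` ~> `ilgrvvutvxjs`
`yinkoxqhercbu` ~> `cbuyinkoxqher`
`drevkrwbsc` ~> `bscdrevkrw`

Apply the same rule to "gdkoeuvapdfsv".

In each case the input is transformed by: move the last 3 characters to the front (rotate right by 3).
On "gdkoeuvapdfsv" that produces "fsvgdkoeuvapd".

fsvgdkoeuvapd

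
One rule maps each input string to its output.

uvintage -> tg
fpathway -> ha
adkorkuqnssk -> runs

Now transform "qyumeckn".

ek

In each case the input is transformed by: delete the first 3 characters, then keep every other character starting from the second (positions 2nd, 4th, 6th, ...).
Starting from "qyumeckn": after the first operation, "meckn"; after the second, "ek".
(Check on "fpathway": → "thway" → "ha" ✓)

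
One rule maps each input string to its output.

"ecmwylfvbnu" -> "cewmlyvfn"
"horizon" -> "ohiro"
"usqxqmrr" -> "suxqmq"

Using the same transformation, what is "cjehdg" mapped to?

Looking at the pairs, the operation is to swap each adjacent pair of characters (1↔2, 3↔4, ...), then delete the last 2 characters.
For "cjehdg", step one produces "jchegd"; step two turns that into "jche".
(Check on "usqxqmrr": → "suxqmqrr" → "suxqmq" ✓)

jche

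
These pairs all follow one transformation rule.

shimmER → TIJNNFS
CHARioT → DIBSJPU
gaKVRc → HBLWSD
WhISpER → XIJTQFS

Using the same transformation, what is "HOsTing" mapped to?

IPTUJOH

What's happening: shift every letter 1 place forward in the alphabet (wrapping around), then convert every letter to uppercase.
Applying that to "HOsTing" gives "IPTUJOH".
(Check on "CHARioT": → "DIBSjpU" → "DIBSJPU" ✓)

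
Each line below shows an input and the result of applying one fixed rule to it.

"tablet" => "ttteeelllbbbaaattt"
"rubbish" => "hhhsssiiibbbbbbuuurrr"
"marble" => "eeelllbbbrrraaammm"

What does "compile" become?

eeellliiipppmmmoooccc

What's happening: repeat every character 3 times, then reverse the string.
Working it through for "compile": intermediate "cccooommmpppiiillleee", final "eeellliiipppmmmoooccc".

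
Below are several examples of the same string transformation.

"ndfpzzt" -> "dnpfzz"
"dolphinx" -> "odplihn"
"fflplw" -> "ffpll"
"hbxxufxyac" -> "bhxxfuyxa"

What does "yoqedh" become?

Each output is the input with this applied: delete the last character, then swap each adjacent pair of characters (1↔2, 3↔4, ...).
On "yoqedh": the first step gives "yoqed", and the second then gives "oyeqd".
(Check on "dolphinx": → "dolphin" → "odplihn" ✓)

oyeqd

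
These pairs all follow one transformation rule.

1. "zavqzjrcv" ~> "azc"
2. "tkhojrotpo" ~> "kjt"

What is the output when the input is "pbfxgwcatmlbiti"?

The transformation: keep one character in every 3, starting at position 2 (positions 2nd, 5th, 8th, ...).
On "pbfxgwcatmlbiti" that produces "bgalt".

bgalt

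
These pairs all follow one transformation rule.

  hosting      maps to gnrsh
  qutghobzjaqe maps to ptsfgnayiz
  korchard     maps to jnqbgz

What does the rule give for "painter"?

ozhms

Each output is the input with this applied: delete the last 2 characters, then shift every letter 1 place backward in the alphabet (wrapping around).
"painter" → "paint" → "ozhms".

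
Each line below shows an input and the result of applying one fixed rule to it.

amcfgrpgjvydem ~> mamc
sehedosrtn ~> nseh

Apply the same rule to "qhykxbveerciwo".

What's happening: move the last character to the front, then keep only the first 4 characters.
So "qhykxbveerciwo" becomes "oqhy".
(Check on "amcfgrpgjvydem": → "mamcfgrpgjvyde" → "mamc" ✓)

oqhy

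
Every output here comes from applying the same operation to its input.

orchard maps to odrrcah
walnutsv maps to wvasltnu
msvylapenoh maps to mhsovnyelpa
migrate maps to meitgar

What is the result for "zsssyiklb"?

zbslsksiy

Each output is the input with this applied: take characters alternately from the front and the back (1st, last, 2nd, 2nd-last, ...).
Doing the same to "zsssyiklb": "zbslsksiy".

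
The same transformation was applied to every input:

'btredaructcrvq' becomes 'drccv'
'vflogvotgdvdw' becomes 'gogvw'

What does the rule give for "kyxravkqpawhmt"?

akpwm

Each output is the input with this applied: keep every other character starting from the first (positions 1st, 3rd, 5th, ...), then delete the first 2 characters.
"kyxravkqpawhmt" → "akpwm".
(Check on "btredaructcrvq": → "brdrccv" → "drccv" ✓)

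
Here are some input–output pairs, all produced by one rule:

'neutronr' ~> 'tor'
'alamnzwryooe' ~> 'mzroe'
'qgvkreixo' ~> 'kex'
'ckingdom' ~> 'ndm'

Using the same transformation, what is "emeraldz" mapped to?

What's happening: delete the first 3 characters, then keep every other character starting from the first (positions 1st, 3rd, 5th, ...).
Working it through for "emeraldz": intermediate "raldz", final "rlz".

rlz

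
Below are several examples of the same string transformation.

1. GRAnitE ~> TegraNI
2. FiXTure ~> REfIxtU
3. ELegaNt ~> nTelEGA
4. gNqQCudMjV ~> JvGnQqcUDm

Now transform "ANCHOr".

Each output is the input with this applied: flip the case of every letter, then move the last 2 characters to the front (rotate right by 2).
"ANCHOr" → "oRanch".

oRanch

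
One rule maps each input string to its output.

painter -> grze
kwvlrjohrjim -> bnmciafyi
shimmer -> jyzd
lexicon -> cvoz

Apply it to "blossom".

scfj

The pattern: shift every letter 9 places backward in the alphabet (wrapping around), then delete the last 3 characters.
"blossom" → "scfjjfd" → "scfj".
(Check on "lexicon": → "cvoztfe" → "cvoz" ✓)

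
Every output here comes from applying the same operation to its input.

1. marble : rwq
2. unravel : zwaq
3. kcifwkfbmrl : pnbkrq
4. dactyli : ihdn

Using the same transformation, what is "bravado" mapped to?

gfft

What's happening: keep every other character starting from the first (positions 1st, 3rd, 5th, ...), then shift every letter 5 places forward in the alphabet (wrapping around).
Starting from "bravado": after the first operation, "baao"; after the second, "gfft".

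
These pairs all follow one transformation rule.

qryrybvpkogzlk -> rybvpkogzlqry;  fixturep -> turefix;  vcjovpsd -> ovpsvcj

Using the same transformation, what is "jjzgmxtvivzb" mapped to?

gmxtvivzjjz

Each output is the input with this applied: delete the last character, then move the first 3 characters to the end (rotate left by 3).
On "jjzgmxtvivzb": the first step gives "jjzgmxtvivz", and the second then gives "gmxtvivzjjz".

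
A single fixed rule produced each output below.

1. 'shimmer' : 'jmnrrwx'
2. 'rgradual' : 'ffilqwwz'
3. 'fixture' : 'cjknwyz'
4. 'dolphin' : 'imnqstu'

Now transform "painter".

Looking at the pairs, the operation is to shift every letter 5 places forward in the alphabet (wrapping around), then sort the characters into alphabetical order.
Working it through for "painter": intermediate "ufnsyjw", final "fjnsuwy".
(Check on "dolphin": → "itqumns" → "imnqstu" ✓)

fjnsuwy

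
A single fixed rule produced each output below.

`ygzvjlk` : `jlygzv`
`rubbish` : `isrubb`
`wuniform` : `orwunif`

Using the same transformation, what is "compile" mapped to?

The pattern: delete the last character, then move the last 2 characters to the front (rotate right by 2).
"compile" → "compil" → "ilcomp".
(Check on "ygzvjlk": → "ygzvjl" → "jlygzv" ✓)

ilcomp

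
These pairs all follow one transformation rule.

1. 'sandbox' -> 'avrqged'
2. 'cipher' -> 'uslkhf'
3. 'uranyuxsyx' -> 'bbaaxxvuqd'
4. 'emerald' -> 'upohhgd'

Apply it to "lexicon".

arqolhf

The rule is to sort the characters into reverse alphabetical order, then shift every letter 3 places forward in the alphabet (wrapping around).
Working it through for "lexicon": intermediate "xonliec", final "arqolhf".
(Check on "sandbox": → "xsondba" → "avrqged" ✓)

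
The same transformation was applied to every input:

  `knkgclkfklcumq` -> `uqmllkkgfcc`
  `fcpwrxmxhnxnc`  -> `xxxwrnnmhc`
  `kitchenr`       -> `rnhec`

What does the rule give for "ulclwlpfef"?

What's happening: delete the first 3 characters, then sort the characters into reverse alphabetical order.
For "ulclwlpfef", step one produces "lwlpfef"; step two turns that into "wpllffe".

wpllffe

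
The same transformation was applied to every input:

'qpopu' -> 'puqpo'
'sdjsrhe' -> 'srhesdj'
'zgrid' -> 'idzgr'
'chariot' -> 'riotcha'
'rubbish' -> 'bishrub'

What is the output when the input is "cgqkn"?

Looking at the pairs, the operation is to move the first 3 characters to the end (rotate left by 3).
Doing the same to "cgqkn": "kncgq".

kncgq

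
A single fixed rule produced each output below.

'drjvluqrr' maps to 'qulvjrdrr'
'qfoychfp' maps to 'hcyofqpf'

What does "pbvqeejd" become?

The rule is to move the last 2 characters to the front (rotate right by 2), then reverse the string.
"pbvqeejd" → "jdpbvqee" → "eeqvbpdj".

eeqvbpdj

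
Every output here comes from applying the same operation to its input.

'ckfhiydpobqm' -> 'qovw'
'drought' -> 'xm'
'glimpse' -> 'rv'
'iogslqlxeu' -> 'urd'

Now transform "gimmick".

oo

Each output is the input with this applied: keep one character in every 3, starting at position 2 (positions 2nd, 5th, 8th, ...), then shift every letter 6 places forward in the alphabet (wrapping around).
Starting from "gimmick": after the first operation, "ii"; after the second, "oo".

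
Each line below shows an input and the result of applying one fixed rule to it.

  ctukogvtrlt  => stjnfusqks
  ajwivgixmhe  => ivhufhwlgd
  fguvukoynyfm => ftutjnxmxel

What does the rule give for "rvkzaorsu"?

In each case the input is transformed by: delete the first character, then shift every letter 1 place backward in the alphabet (wrapping around).
Doing the same to "rvkzaorsu": "ujyznqrt".

ujyznqrt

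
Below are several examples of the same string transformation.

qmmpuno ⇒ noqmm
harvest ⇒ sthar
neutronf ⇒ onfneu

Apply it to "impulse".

Each output is the input with this applied: move the first 3 characters to the end (rotate left by 3), then delete the first 2 characters.
Applying both steps to "impulse": "ulseimp", then "seimp".
(Check on "harvest": → "vesthar" → "sthar" ✓)

seimp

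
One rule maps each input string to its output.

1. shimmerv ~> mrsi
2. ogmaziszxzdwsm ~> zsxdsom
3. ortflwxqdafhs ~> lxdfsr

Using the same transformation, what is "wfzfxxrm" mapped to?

In each case the input is transformed by: move the first 3 characters to the end (rotate left by 3), then keep every other character starting from the second (positions 2nd, 4th, 6th, ...).
On "wfzfxxrm": the first step gives "fxxrmwfz", and the second then gives "xrwz".

xrwz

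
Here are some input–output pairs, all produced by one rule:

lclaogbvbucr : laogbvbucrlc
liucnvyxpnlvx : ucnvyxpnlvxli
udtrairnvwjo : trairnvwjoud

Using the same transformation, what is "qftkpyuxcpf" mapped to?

Rule — move the first 2 characters to the end (rotate left by 2).
Applying that to "qftkpyuxcpf" gives "tkpyuxcpfqf".

tkpyuxcpfqf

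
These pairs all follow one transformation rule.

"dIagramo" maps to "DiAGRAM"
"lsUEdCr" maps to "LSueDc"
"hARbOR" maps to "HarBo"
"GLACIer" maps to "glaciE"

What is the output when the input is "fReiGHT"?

Looking at the pairs, the operation is to flip the case of every letter, then delete the last character.
"fReiGHT" → "FrEIgh".

FrEIgh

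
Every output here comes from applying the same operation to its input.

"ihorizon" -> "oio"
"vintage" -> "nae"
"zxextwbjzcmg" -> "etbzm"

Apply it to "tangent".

Rule — delete the first character, then keep every other character starting from the second (positions 2nd, 4th, 6th, ...).
Applying both steps to "tangent": "angent", then "net".
(Check on "zxextwbjzcmg": → "xextwbjzcmg" → "etbzm" ✓)

net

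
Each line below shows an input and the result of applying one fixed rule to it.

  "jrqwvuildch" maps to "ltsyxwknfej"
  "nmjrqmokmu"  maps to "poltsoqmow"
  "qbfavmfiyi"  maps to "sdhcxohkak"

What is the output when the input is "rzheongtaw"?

tbjgqpivcy

The pattern: shift every letter 2 places forward in the alphabet (wrapping around).
On "rzheongtaw" that produces "tbjgqpivcy".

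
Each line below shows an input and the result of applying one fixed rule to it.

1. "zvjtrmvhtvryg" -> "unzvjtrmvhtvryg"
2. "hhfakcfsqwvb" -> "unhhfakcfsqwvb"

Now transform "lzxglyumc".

The rule is to prepend "un".
For "lzxglyumc" the result is "unlzxglyumc".

unlzxglyumc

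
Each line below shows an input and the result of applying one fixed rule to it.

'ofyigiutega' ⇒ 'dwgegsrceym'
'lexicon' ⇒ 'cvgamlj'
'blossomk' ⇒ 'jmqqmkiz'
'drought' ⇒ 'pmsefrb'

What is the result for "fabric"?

The rule is to move the first character to the end, then shift every letter 2 places backward in the alphabet (wrapping around).
Doing the same to "fabric": "yzpgad".
(Check on "blossomk": → "lossomkb" → "jmqqmkiz" ✓)

yzpgad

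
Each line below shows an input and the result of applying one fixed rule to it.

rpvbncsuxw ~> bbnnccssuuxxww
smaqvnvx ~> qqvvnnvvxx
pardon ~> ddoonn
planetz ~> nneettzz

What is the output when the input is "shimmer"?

The transformation: delete the first 3 characters, then double every character.
On "shimmer": the first step gives "mmer", and the second then gives "mmmmeerr".
(Check on "pardon": → "don" → "ddoonn" ✓)

mmmmeerr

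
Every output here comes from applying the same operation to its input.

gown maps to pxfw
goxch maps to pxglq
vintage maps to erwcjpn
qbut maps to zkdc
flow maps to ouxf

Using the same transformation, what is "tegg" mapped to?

cnpp

Looking at the pairs, the operation is to shift every letter 9 places forward in the alphabet (wrapping around).
So "tegg" becomes "cnpp".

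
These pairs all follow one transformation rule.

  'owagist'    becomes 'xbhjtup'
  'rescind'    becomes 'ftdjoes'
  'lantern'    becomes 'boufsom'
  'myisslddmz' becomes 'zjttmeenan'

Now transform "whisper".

Looking at the pairs, the operation is to shift every letter 1 place forward in the alphabet (wrapping around), then move the first character to the end.
Working it through for "whisper": intermediate "xijtqfs", final "ijtqfsx".

ijtqfsx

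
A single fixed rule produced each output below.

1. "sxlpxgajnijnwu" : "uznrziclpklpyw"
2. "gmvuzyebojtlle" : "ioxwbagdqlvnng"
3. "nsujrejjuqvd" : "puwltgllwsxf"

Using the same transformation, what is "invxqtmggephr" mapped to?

kpxzsvoiigrjt

The pattern: shift every letter 2 places forward in the alphabet (wrapping around).
On "invxqtmggephr" that produces "kpxzsvoiigrjt".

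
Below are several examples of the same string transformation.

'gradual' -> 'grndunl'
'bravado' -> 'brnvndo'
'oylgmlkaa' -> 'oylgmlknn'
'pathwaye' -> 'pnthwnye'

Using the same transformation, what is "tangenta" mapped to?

tnngentn

The transformation: replace every "a" with "n".
Doing the same to "tangenta": "tnngentn".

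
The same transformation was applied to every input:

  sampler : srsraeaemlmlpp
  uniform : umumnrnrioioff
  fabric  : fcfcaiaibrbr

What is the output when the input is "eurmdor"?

What's happening: double every character, then take characters alternately from the front and the back (1st, last, 2nd, 2nd-last, ...).
For "eurmdor", step one produces "eeuurrmmddoorr"; step two turns that into "ereruouordrdmm".
(Check on "uniform": → "uunniiffoorrmm" → "umumnrnrioioff" ✓)

ereruouordrdmm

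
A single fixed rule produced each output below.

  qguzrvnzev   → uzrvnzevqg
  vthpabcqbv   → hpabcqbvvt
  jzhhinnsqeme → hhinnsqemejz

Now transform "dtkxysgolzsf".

The pattern: move the first 2 characters to the end (rotate left by 2).
"dtkxysgolzsf" → "kxysgolzsfdt".

kxysgolzsfdt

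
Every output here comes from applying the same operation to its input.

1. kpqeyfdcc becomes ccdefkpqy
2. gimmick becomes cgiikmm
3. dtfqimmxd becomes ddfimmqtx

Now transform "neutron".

Looking at the pairs, the operation is to sort the characters into alphabetical order.
For "neutron" the result is "ennortu".

ennortu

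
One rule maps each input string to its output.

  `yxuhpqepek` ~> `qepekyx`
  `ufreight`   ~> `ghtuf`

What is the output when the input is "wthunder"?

What's happening: move the first 2 characters to the end (rotate left by 2), then delete the first 3 characters.
"wthunder" → "hunderwt" → "derwt".

derwt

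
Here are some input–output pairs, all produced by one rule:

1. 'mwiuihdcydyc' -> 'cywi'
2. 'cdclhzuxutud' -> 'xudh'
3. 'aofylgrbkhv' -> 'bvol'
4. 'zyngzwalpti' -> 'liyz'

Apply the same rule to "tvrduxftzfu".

Rule — keep one character in every 3, starting at position 2 (positions 2nd, 5th, 8th, ...), then swap the front and back halves of the string.
Applying both steps to "tvrduxftzfu": "vutu", then "tuvu".

tuvu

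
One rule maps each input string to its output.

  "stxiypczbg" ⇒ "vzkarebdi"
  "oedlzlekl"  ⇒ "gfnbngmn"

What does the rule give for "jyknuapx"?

Each output is the input with this applied: delete the first character, then shift every letter 2 places forward in the alphabet (wrapping around).
Starting from "jyknuapx": after the first operation, "yknuapx"; after the second, "ampwcrz".

ampwcrz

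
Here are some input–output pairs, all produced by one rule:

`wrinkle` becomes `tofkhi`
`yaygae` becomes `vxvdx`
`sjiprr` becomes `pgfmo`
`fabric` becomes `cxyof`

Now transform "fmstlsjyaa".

The pattern: delete the last character, then shift every letter 3 places backward in the alphabet (wrapping around).
On "fmstlsjyaa" that produces "cjpqipgvx".

cjpqipgvx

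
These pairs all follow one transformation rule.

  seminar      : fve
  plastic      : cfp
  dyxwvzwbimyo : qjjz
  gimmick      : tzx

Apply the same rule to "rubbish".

The rule is to keep one character in every 3, starting at position 1 (positions 1st, 4th, 7th, ...), then shift every letter 13 places forward in the alphabet (wrapping around) — i.e. ROT13.
Applying both steps to "rubbish": "rbh", then "eou".

eou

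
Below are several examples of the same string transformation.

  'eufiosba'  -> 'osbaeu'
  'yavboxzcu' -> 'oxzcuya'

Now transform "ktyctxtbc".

txtbckt

The rule is to move the first 2 characters to the end (rotate left by 2), then delete the first 2 characters.
Doing the same to "ktyctxtbc": "txtbckt".
(Check on "eufiosba": → "fiosbaeu" → "osbaeu" ✓)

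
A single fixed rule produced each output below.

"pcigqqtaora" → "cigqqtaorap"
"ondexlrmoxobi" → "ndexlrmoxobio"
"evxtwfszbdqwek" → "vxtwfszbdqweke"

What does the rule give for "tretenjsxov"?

What's happening: move the first character to the end.
Applying that to "tretenjsxov" gives "retenjsxovt".

retenjsxovt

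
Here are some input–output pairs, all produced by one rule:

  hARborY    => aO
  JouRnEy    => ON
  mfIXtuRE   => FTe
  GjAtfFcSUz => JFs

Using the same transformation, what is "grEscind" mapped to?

RCD

Looking at the pairs, the operation is to flip the case of every letter, then keep one character in every 3, starting at position 2 (positions 2nd, 5th, 8th, ...).
Working it through for "grEscind": intermediate "GReSCIND", final "RCD".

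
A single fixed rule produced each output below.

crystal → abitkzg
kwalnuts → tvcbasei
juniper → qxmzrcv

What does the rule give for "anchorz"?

pwzhivk

The pattern: move the first 3 characters to the end (rotate left by 3), then shift every letter 8 places forward in the alphabet (wrapping around).
Working it through for "anchorz": intermediate "horzanc", final "pwzhivk".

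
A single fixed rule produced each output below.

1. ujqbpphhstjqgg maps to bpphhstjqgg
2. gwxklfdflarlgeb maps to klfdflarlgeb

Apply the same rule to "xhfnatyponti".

natyponti

The rule is to delete the first 3 characters.
So "xhfnatyponti" becomes "natyponti".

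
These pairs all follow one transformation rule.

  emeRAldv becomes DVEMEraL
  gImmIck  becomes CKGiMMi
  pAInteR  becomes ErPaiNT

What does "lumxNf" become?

nFLUMX

The pattern: flip the case of every letter, then move the last 2 characters to the front (rotate right by 2).
On "lumxNf": the first step gives "LUMXnF", and the second then gives "nFLUMX".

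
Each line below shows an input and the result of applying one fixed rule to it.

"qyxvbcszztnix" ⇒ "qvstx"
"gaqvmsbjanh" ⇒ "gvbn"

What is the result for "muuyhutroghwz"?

Rule — keep one character in every 3, starting at position 1 (positions 1st, 4th, 7th, ...).
"muuyhutroghwz" → "mytgz".

mytgz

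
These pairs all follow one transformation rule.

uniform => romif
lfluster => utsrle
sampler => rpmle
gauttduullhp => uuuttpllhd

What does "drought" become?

utohg

In each case the input is transformed by: delete the first 2 characters, then sort the characters into reverse alphabetical order.
For "drought", step one produces "ought"; step two turns that into "utohg".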